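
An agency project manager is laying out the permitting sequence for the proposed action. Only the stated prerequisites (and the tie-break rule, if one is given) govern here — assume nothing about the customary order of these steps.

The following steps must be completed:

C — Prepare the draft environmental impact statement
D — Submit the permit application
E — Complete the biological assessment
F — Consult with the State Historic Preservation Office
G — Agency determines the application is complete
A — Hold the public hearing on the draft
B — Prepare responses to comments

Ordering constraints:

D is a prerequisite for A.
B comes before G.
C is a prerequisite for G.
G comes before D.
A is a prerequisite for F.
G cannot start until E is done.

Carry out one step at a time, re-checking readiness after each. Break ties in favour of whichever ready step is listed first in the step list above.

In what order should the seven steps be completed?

Nothing is required for C, E and B. C is listed earlier → C first.
Now E and B have their prerequisites met. E is listed earlier, so E next.
Next only B has its prerequisites met → B.
G needed C, E and B, now all done → G.
Next only D has its prerequisites met → D.
That leaves A as the only ready step → A.
That leaves F as the only ready step → F.

C, E, B, G, D, A, F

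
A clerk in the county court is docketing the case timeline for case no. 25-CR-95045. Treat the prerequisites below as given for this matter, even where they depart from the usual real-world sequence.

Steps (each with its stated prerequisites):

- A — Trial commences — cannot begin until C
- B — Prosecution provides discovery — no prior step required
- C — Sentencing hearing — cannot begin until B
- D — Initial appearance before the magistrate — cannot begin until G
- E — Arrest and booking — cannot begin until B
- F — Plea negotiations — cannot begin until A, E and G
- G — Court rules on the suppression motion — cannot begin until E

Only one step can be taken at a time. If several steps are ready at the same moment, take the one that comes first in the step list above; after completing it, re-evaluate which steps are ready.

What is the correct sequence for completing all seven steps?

B is the only step with nothing outstanding, so it goes first.
C and E are both available; C is listed earlier → C.
Ready: A and E. A is listed earlier → A.
That leaves E as the only ready step → E.
Next only G has its prerequisites met → G.
Now D and F have their prerequisites met. D is listed earlier, so D next.
F needed A, E and G, now all done → F.

B, C, A, E, G, D, F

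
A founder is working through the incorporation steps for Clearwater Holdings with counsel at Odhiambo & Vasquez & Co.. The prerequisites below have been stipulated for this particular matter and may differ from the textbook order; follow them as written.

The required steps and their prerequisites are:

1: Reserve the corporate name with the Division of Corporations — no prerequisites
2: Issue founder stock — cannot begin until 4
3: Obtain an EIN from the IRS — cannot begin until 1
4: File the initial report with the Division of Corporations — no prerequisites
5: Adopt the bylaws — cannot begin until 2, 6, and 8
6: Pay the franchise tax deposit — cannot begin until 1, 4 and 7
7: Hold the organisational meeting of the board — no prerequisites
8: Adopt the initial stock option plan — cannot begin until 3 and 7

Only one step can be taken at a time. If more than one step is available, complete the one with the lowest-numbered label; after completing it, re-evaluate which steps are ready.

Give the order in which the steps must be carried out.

Nothing is required for 1, 4 and 7. 1 has the earlier label → 1 first.
3 now also ready, so the ready set is {3, 4, 7}; 3 has the earlier label → 3.
Ready: 4 and 7. 4 has the earlier label → 4.
2 now also ready, so the ready set is {2, 7}; 2 has the earlier label → 2.
7 is the only step now ready → 7.
6 and 8 are both available; 6 has the earlier label → 6.
That leaves 8 as the only ready step → 8.
5 needed 2, 6 and 8, now all done → 5.

1, 3, 4, 2, 7, 6, 8, 5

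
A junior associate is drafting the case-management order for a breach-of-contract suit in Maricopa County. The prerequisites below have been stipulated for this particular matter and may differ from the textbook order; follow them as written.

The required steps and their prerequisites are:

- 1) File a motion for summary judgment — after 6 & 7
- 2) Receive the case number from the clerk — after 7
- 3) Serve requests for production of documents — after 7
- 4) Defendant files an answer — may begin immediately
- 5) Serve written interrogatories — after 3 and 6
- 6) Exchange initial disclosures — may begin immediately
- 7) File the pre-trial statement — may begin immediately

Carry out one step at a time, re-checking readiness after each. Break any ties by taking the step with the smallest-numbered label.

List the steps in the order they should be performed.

Nothing is required for 4, 6 and 7. 4 has the earlier label → 4 first.
Now 6 and 7 have their prerequisites met. 6 has the earlier label, so 6 next.
That leaves 7 as the only ready step → 7.
Ready: 1, 2 and 3. 1 has the earlier label → 1.
Ready: 2 and 3. 2 has the earlier label → 2.
3 needed 7, now all done → 3.
5 needed 3 and 6, now all done → 5.

4 → 6 → 7 → 1 → 2 → 3 → 5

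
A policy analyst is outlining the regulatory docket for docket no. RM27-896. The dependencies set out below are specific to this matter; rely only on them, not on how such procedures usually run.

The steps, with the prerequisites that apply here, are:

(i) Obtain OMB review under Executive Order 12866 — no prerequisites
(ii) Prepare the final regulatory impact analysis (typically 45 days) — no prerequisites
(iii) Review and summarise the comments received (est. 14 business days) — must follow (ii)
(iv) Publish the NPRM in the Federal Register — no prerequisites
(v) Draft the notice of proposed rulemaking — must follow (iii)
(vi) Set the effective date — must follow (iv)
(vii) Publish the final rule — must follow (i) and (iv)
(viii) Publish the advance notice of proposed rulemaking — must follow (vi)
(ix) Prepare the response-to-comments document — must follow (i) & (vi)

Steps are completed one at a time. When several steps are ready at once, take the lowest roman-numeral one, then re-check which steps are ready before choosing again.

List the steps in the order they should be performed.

Nothing is required for (i), (ii) and (iv). (i) has the earlier label → (i) first.
Now (ii) and (iv) have their prerequisites met. (ii) has the earlier label, so (ii) next.
(iii) and (iv) are both available; (iii) has the earlier label → (iii).
(iv) and (v) are both available; (iv) has the earlier label → (iv).
(vi) and (vii) now also ready, so the ready set is {(v), (vi), (vii)}; (v) has the earlier label → (v).
Ready: (vi) and (vii). (vi) has the earlier label → (vi).
Ready: (vii), (viii) and (ix). (vii) has the earlier label → (vii).
(viii) and (ix) are both available; (viii) has the earlier label → (viii).
Next only (ix) has its prerequisites met → (ix).

(i), (ii), (iii), (iv), (v), (vi), (vii), (viii), (ix)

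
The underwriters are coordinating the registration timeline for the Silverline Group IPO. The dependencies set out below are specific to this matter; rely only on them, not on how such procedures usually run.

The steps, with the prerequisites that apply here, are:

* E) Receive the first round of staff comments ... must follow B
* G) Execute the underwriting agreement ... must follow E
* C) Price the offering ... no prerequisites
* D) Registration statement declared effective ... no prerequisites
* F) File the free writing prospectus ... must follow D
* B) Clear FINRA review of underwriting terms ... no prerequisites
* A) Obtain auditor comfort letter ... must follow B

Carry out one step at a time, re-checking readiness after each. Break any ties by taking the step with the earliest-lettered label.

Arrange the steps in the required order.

B A C D E F G

B, C and D have no prerequisites; B has the earlier label, so B is first.
A, C, D and E are all available; A has the earlier label → A.
Now C, D and E have their prerequisites met. C has the earlier label, so C next.
Now D and E have their prerequisites met. D has the earlier label, so D next.
F now also ready, so the ready set is {E, F}; E has the earlier label → E.
G now also ready, so the ready set is {F, G}; F has the earlier label → F.
That leaves G as the only ready step → G.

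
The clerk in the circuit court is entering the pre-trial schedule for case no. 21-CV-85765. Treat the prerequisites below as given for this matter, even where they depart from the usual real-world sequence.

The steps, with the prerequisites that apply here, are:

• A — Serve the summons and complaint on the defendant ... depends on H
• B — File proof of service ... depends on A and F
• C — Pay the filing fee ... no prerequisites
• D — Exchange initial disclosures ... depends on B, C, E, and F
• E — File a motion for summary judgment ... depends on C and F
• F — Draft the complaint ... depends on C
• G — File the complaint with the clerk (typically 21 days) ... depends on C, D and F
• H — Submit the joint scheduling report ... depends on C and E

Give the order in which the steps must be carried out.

C, F, E, H, A, B, D, G

C has no prerequisites → C first.
Next only F has its prerequisites met → F.
E needed C and F, now all done → E.
H needed C and E, now all done → H.
That leaves A as the only ready step → A.
B needed A and F, now all done → B.
That leaves D as the only ready step → D.
G needed C, D and F, now all done → G.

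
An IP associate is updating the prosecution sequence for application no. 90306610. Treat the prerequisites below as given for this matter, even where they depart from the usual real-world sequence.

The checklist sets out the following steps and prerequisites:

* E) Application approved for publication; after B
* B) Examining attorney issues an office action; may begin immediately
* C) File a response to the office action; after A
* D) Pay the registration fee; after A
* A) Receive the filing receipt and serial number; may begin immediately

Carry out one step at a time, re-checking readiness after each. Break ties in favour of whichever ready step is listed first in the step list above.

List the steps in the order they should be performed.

Nothing is required for B and A. B is listed earlier → B first.
Now E and A have their prerequisites met. E is listed earlier, so E next.
A is the only step now ready → A.
C and D are both available; C is listed earlier → C.
D is the only step now ready → D.

B E A C D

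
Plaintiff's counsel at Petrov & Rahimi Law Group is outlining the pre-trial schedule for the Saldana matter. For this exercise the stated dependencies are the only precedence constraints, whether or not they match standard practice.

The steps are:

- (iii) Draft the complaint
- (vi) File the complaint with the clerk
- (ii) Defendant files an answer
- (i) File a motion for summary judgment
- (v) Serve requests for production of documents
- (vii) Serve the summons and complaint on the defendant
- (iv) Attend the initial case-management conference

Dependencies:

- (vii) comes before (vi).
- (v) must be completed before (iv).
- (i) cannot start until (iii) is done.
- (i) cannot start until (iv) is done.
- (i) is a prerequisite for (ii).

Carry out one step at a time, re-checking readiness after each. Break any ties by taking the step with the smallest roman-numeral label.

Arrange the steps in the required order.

(iii), (v) and (vii) have no prerequisites; (iii) has the earlier label, so (iii) is first.
Now (v) and (vii) have their prerequisites met. (v) has the earlier label, so (v) next.
(iv) and (vii) are both available; (iv) has the earlier label → (iv).
(i) and (vii) are both available; (i) has the earlier label → (i).
Now (ii) and (vii) have their prerequisites met. (ii) has the earlier label, so (ii) next.
Next only (vii) has its prerequisites met → (vii).
(vi) needed (vii), now all done → (vi).

(iii) → (v) → (iv) → (i) → (ii) → (vii) → (vi)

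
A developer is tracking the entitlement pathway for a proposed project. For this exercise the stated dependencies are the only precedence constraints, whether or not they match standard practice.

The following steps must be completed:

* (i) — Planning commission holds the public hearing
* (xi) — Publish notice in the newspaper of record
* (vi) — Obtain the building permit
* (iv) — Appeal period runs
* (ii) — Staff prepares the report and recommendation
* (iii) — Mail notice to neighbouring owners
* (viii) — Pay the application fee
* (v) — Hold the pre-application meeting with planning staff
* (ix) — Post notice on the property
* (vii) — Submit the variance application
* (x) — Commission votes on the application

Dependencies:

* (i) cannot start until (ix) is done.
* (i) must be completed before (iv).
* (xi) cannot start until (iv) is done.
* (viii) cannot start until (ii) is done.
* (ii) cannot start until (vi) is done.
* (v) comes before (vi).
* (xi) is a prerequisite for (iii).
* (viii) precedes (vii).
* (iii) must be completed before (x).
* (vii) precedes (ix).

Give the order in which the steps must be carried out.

(v), (vi), (ii), (viii), (vii), (ix), (i), (iv), (xi), (iii), (x)

Only (v) has no prerequisites, so it is first.
Next only (vi) has its prerequisites met → (vi).
(ii) needed (vi), now all done → (ii).
Next only (viii) has its prerequisites met → (viii).
(vii) needed (viii), now all done → (vii).
(ix) needed (vii), now all done → (ix).
(i) needed (ix), now all done → (i).
Next only (iv) has its prerequisites met → (iv).
(xi) needed (iv), now all done → (xi).
Next only (iii) has its prerequisites met → (iii).
(x) is the only step now ready → (x).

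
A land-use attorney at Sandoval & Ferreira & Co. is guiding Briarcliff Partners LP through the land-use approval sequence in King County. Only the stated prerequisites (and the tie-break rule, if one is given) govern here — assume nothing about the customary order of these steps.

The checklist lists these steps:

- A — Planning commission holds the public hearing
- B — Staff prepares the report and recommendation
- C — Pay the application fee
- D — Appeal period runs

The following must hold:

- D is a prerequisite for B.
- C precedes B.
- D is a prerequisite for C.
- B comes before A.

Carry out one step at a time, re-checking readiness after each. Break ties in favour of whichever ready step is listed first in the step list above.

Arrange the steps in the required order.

D, C, B, A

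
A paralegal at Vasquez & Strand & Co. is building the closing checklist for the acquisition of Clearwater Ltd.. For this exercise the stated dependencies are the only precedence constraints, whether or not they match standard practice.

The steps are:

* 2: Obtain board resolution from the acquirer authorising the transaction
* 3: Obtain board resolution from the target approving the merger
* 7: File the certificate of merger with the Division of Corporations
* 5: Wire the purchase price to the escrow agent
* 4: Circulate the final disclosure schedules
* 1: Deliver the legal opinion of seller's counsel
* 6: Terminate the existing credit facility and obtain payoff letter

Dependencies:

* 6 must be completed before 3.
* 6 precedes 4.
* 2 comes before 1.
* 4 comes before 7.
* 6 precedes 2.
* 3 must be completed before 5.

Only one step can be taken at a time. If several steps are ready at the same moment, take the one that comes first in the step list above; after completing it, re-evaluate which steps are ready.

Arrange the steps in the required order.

6 is the only step with nothing outstanding, so it goes first.
Now 2, 3 and 4 have their prerequisites met. 2 is listed earlier, so 2 next.
1 now also ready, so the ready set is {3, 4, 1}; 3 is listed earlier → 3.
5, 4 and 1 are all available; 5 is listed earlier → 5.
4 and 1 are both available; 4 is listed earlier → 4.
7 now also ready, so the ready set is {7, 1}; 7 is listed earlier → 7.
1 needed 2, now all done → 1.

6, 2, 3, 5, 4, 7, 1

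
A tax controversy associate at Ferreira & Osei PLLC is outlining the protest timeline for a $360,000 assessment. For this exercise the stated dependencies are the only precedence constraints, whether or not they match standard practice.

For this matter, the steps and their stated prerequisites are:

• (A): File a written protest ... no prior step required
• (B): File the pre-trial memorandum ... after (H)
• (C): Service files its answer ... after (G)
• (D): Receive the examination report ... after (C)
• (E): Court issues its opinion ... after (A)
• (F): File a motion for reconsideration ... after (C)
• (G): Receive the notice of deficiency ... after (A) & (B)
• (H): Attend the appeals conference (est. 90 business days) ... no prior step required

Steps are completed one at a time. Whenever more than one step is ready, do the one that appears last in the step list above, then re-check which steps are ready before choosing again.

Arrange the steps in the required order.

(H) (B) (A) (G) (E) (C) (F) (D)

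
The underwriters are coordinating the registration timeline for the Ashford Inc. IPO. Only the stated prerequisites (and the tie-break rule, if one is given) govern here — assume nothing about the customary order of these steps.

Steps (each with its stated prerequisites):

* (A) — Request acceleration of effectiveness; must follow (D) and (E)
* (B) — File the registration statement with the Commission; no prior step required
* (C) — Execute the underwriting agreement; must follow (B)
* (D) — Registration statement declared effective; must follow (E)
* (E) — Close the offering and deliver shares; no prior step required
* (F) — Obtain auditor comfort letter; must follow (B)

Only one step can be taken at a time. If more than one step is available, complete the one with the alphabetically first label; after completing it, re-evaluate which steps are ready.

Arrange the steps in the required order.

(B), (C), (E), (D), (A), (F)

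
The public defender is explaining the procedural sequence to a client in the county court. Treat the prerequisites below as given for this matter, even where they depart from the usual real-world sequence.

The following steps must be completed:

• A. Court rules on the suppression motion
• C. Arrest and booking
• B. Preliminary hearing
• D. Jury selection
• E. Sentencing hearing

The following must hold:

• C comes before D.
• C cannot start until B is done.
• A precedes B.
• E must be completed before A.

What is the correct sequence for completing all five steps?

E has no prerequisites → E first.
A is the only step now ready → A.
B is the only step now ready → B.
Next only C has its prerequisites met → C.
D is the only step now ready → D.

E A B C D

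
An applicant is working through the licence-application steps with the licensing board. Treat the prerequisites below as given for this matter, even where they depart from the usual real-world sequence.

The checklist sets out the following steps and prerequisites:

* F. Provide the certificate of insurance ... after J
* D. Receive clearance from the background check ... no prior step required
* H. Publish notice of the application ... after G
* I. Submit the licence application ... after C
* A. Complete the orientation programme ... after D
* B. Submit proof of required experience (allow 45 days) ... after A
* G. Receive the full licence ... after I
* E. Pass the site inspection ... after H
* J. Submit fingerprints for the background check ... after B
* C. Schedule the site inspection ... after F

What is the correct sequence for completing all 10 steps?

D A B J F C I G H E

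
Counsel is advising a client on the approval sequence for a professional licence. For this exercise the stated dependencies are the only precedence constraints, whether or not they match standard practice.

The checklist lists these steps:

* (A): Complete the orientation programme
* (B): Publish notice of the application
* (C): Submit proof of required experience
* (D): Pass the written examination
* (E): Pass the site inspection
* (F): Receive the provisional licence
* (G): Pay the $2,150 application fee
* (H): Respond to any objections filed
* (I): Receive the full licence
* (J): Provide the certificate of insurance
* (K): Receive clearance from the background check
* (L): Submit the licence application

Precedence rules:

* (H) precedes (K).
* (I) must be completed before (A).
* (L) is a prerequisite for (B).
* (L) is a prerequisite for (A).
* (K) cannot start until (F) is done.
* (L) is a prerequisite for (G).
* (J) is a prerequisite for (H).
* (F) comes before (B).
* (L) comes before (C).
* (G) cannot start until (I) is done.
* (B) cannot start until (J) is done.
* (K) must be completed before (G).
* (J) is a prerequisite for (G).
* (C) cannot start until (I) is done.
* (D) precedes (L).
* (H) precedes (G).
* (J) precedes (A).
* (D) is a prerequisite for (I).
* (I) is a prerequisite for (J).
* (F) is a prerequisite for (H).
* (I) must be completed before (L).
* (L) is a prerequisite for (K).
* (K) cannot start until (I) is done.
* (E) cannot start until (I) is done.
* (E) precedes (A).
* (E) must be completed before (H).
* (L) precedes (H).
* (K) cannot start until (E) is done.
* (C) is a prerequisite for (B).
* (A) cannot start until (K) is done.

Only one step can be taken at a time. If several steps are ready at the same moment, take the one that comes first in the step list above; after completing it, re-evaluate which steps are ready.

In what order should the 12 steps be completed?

Nothing is required for (D) and (F). (D) is listed earlier → (D) first.
(F) and (I) are both available; (F) is listed earlier → (F).
Next only (I) has its prerequisites met → (I).
Ready: (E), (J) and (L). (E) is listed earlier → (E).
(J) and (L) are both available; (J) is listed earlier → (J).
(L) needed (D) and (I), now all done → (L).
Ready: (C) and (H). (C) is listed earlier → (C).
(B) now also ready, so the ready set is {(B), (H)}; (B) is listed earlier → (B).
(H) is the only step now ready → (H).
(K) is the only step now ready → (K).
(A) and (G) are both available; (A) is listed earlier → (A).
(G) needed (H), (I), (J), (K) and (L), now all done → (G).

(D), (F), (I), (E), (J), (L), (C), (B), (H), (K), (A), (G)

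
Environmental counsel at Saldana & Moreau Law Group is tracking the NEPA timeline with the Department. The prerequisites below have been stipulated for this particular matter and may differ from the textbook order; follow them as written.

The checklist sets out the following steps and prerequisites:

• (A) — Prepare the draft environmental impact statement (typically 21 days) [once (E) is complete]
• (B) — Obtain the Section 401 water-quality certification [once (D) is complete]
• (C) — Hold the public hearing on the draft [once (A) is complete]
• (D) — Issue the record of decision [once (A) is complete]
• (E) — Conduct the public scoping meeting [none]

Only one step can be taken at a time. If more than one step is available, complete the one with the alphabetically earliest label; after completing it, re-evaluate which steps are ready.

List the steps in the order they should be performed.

(E) → (A) → (C) → (D) → (B)

Only (E) has no prerequisites, so it is first.
(A) is the only step now ready → (A).
Now (C) and (D) have their prerequisites met. (C) has the earlier label, so (C) next.
(D) needed (A), now all done → (D).
(B) is the only step now ready → (B).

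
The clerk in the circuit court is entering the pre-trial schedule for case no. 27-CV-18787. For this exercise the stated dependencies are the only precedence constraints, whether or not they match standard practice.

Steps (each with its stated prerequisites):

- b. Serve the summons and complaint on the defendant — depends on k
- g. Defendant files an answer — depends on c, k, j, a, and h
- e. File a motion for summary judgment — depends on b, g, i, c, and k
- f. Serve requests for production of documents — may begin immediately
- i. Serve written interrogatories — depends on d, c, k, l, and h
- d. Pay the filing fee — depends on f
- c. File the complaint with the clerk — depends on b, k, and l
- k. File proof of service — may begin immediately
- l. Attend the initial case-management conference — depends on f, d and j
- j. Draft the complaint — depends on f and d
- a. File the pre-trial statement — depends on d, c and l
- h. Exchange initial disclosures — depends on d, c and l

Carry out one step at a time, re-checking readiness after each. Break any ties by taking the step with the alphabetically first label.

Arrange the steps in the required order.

f, d, j, k, b, l, c, a, h, g, i, e

Nothing is required for f and k. f has the earlier label → f first.
d now also ready, so the ready set is {d, k}; d has the earlier label → d.
j now also ready, so the ready set is {j, k}; j has the earlier label → j.
k and l are both available; k has the earlier label → k.
b now also ready, so the ready set is {b, l}; b has the earlier label → b.
l is the only step now ready → l.
That leaves c as the only ready step → c.
Ready: a and h. a has the earlier label → a.
That leaves h as the only ready step → h.
Now g and i have their prerequisites met. g has the earlier label, so g next.
Next only i has its prerequisites met → i.
Next only e has its prerequisites met → e.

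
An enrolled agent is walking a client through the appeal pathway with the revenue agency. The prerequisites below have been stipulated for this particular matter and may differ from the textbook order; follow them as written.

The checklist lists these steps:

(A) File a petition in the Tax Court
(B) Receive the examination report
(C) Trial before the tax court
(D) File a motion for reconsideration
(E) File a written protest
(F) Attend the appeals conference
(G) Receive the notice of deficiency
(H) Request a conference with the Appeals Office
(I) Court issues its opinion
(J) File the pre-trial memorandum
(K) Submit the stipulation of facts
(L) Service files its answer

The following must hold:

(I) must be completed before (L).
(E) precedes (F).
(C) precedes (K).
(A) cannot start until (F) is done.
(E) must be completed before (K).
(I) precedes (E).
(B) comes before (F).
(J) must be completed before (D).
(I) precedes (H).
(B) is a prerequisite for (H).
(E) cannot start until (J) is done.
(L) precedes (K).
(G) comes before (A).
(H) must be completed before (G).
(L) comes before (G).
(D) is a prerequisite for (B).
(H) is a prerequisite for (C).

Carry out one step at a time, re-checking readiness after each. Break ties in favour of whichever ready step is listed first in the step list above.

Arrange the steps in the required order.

(I) and (J) have no prerequisites; (I) is listed earlier, so (I) is first.
(L) now also ready, so the ready set is {(J), (L)}; (J) is listed earlier → (J).
(D), (E) and (L) are all available; (D) is listed earlier → (D).
(B), (E) and (L) are all available; (B) is listed earlier → (B).
(E), (H) and (L) are all available; (E) is listed earlier → (E).
(F) now also ready, so the ready set is {(F), (H), (L)}; (F) is listed earlier → (F).
Now (H) and (L) have their prerequisites met. (H) is listed earlier, so (H) next.
(C) and (L) are both available; (C) is listed earlier → (C).
(L) needed (I), now all done → (L).
Now (G) and (K) have their prerequisites met. (G) is listed earlier, so (G) next.
(A) now also ready, so the ready set is {(A), (K)}; (A) is listed earlier → (A).
(K) is the only step now ready → (K).

(I), (J), (D), (B), (E), (F), (H), (C), (L), (G), (A), (K)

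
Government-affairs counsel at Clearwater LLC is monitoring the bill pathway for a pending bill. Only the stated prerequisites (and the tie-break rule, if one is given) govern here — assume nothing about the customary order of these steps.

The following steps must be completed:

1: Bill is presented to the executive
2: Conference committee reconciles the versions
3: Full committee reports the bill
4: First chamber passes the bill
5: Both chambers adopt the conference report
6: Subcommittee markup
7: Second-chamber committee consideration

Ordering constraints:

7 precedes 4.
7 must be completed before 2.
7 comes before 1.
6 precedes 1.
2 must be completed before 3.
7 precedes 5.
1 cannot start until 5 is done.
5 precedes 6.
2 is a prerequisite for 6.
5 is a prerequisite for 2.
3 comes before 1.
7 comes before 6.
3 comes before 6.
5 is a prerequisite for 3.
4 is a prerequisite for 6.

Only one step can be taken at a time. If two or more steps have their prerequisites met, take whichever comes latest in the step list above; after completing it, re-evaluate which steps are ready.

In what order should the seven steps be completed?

7, 5, 4, 2, 3, 6, 1

Only 7 has no prerequisites, so it is first.
5 and 4 are both available; 5 is listed later → 5.
4 and 2 are both available; 4 is listed later → 4.
Next only 2 has its prerequisites met → 2.
That leaves 3 as the only ready step → 3.
That leaves 6 as the only ready step → 6.
1 needed 7, 6, 5 and 3, now all done → 1.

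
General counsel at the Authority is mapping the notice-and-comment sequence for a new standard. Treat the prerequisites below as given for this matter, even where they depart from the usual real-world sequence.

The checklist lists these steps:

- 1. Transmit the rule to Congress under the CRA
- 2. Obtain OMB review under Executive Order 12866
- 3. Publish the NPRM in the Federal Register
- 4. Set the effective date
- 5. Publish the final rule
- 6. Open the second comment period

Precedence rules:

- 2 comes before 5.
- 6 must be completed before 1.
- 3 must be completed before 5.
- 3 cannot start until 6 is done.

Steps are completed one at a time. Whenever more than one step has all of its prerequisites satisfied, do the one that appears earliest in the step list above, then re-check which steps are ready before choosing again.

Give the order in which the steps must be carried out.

Nothing is required for 2, 4 and 6. 2 is listed earlier → 2 first.
Ready: 4 and 6. 4 is listed earlier → 4.
Next only 6 has its prerequisites met → 6.
1 and 3 are both available; 1 is listed earlier → 1.
3 needed 6, now all done → 3.
5 needed 2 and 3, now all done → 5.

2, 4, 6, 1, 3, 5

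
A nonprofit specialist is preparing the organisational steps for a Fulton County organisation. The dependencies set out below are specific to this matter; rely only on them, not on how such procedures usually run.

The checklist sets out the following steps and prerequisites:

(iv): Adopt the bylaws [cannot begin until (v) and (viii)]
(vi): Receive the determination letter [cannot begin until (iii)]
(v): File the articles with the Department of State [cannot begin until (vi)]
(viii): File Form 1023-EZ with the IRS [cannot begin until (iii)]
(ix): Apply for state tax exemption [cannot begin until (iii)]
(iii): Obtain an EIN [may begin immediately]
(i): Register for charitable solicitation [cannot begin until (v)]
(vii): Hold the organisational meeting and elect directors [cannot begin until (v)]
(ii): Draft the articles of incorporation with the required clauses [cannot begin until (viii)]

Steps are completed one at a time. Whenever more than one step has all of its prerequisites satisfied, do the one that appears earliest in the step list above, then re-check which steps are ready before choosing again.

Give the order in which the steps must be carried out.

(iii) has no prerequisites → (iii) first.
(vi), (viii) and (ix) are all available; (vi) is listed earlier → (vi).
(v) now also ready, so the ready set is {(v), (viii), (ix)}; (v) is listed earlier → (v).
Ready: (viii), (ix), (i) and (vii). (viii) is listed earlier → (viii).
Ready: (iv), (ix), (i), (vii) and (ii). (iv) is listed earlier → (iv).
Ready: (ix), (i), (vii) and (ii). (ix) is listed earlier → (ix).
(i), (vii) and (ii) are all available; (i) is listed earlier → (i).
(vii) and (ii) are both available; (vii) is listed earlier → (vii).
(ii) is the only step now ready → (ii).

(iii), (vi), (v), (viii), (iv), (ix), (i), (vii), (ii)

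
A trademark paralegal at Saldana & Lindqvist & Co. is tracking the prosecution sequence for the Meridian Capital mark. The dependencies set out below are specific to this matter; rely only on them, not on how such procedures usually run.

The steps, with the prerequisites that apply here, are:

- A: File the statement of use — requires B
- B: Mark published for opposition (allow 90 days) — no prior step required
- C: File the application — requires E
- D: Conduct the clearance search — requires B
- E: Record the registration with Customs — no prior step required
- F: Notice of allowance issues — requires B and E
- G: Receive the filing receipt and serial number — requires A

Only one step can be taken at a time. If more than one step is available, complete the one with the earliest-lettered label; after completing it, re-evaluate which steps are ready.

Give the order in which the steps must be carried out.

Nothing is required for B and E. B has the earlier label → B first.
A and D now also ready, so the ready set is {A, D, E}; A has the earlier label → A.
G now also ready, so the ready set is {D, E, G}; D has the earlier label → D.
Now E and G have their prerequisites met. E has the earlier label, so E next.
Now C, F and G have their prerequisites met. C has the earlier label, so C next.
F and G are both available; F has the earlier label → F.
G is the only step now ready → G.

B, A, D, E, C, F, G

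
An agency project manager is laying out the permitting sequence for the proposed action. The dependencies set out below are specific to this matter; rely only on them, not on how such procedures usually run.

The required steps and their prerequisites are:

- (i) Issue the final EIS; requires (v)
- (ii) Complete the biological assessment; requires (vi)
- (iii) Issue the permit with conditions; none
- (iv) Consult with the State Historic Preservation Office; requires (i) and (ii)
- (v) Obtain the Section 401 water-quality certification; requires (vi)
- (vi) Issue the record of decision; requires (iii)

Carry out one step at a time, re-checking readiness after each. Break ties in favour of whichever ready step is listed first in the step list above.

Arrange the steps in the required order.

Only (iii) has no prerequisites, so it is first.
(vi) needed (iii), now all done → (vi).
Ready: (ii) and (v). (ii) is listed earlier → (ii).
Next only (v) has its prerequisites met → (v).
(i) is the only step now ready → (i).
(iv) needed (i) and (ii), now all done → (iv).

(iii) → (vi) → (ii) → (v) → (i) → (iv)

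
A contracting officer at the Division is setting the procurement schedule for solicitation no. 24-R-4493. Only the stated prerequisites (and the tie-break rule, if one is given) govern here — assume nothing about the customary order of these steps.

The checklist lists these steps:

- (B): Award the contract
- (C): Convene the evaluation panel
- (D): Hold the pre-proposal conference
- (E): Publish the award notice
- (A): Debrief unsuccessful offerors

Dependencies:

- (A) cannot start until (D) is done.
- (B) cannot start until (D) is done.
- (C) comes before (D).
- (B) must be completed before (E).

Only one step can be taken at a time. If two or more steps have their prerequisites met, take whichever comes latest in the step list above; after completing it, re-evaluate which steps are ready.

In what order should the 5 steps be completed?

(C) → (D) → (A) → (B) → (E)

Only (C) has no prerequisites, so it is first.
That leaves (D) as the only ready step → (D).
Ready: (A) and (B). (A) is listed later → (A).
(B) needed (D), now all done → (B).
(E) needed (B), now all done → (E).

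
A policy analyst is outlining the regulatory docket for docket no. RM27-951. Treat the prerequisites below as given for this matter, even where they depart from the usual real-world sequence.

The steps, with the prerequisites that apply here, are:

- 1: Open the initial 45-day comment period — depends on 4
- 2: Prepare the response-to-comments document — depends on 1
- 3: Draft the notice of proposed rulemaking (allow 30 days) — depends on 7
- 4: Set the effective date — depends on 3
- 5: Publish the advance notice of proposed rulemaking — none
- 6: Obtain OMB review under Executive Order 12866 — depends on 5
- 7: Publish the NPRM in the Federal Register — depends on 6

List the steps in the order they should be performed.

5 is the only step with nothing outstanding, so it goes first.
That leaves 6 as the only ready step → 6.
That leaves 7 as the only ready step → 7.
3 is the only step now ready → 3.
4 is the only step now ready → 4.
Next only 1 has its prerequisites met → 1.
2 needed 1, now all done → 2.

5 → 6 → 7 → 3 → 4 → 1 → 2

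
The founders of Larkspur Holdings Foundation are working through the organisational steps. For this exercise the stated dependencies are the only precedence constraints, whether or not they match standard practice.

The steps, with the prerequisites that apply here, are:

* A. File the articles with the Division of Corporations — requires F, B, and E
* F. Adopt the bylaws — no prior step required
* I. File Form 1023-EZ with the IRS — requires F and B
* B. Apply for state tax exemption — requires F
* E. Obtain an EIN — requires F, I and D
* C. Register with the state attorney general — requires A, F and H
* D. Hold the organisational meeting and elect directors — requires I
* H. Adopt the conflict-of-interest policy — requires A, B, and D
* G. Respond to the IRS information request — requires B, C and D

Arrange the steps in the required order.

F, B, I, D, E, A, H, C, G

F is the only step with nothing outstanding, so it goes first.
Next only B has its prerequisites met → B.
Next only I has its prerequisites met → I.
Next only D has its prerequisites met → D.
Next only E has its prerequisites met → E.
A is the only step now ready → A.
That leaves H as the only ready step → H.
C needed A, F and H, now all done → C.
G needed B, C and D, now all done → G.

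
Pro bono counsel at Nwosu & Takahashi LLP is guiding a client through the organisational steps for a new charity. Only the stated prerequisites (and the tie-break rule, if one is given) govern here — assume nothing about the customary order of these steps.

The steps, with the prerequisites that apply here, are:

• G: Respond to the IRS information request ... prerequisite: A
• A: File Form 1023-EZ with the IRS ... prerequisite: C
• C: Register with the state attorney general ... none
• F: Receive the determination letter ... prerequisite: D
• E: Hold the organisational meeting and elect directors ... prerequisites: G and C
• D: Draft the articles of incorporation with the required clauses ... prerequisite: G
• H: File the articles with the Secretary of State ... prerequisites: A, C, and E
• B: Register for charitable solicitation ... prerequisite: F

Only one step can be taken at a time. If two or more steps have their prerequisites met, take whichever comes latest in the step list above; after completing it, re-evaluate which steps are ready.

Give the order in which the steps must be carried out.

C is the only step with nothing outstanding, so it goes first.
A needed C, now all done → A.
Next only G has its prerequisites met → G.
Ready: D and E. D is listed later → D.
Now E and F have their prerequisites met. E is listed later, so E next.
Ready: H and F. H is listed later → H.
F is the only step now ready → F.
B is the only step now ready → B.

C, A, G, D, E, H, F, B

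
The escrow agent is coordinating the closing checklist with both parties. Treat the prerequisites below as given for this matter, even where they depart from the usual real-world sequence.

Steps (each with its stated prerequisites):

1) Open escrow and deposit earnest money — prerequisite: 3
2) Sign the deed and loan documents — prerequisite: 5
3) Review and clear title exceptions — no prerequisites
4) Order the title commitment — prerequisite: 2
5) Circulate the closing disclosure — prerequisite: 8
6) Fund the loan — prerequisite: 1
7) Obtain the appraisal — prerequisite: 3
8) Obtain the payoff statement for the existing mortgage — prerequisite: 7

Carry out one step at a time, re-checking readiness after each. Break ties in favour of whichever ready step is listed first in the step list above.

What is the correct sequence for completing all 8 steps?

3 is the only step with nothing outstanding, so it goes first.
1 and 7 are both available; 1 is listed earlier → 1.
6 and 7 are both available; 6 is listed earlier → 6.
7 is the only step now ready → 7.
That leaves 8 as the only ready step → 8.
5 needed 8, now all done → 5.
That leaves 2 as the only ready step → 2.
That leaves 4 as the only ready step → 4.

3 1 6 7 8 5 2 4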